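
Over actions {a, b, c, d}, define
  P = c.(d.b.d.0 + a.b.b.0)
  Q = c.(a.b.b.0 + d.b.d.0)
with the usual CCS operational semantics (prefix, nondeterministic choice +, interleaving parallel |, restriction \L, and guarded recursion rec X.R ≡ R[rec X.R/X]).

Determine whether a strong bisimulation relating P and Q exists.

YES

LTS(P): 7 reachable states
  u0 = c.(d.b.d.0 + a.b.b.0) ⊢ —c→ u1
  u1 = d.b.d.0 + a.b.b.0 ⊢ —a→ u2, —d→ u3
  u2 = b.b.0 ⊢ —b→ u4
  u3 = b.d.0 ⊢ —b→ u5
  u4 = b.0 ⊢ —b→ u6
  u5 = d.0 ⊢ —d→ u6
  u6 = 0 ⊢ (no moves)
LTS(Q): 7 reachable states
  v0 = c.(a.b.b.0 + d.b.d.0) ⊢ —c→ v1
  v1 = a.b.b.0 + d.b.d.0 ⊢ —a→ v2, —d→ v3
  v2 = b.b.0 ⊢ —b→ v4
  v3 = b.d.0 ⊢ —b→ v5
  v4 = b.0 ⊢ —b→ v6
  v5 = d.0 ⊢ —d→ v6
  v6 = 0 ⊢ (no moves)
Bisimilarity quotient blocks:
  B0 = {u0, v0}
  B1 = {u1, v1}
  B2 = {u2, v2}
  B3 = {u4, v4}
  B4 = {u6, v6}
  B5 = {u3, v3}
  B6 = {u5, v5}
u0 ∈ B0, v0 ∈ B0 → same block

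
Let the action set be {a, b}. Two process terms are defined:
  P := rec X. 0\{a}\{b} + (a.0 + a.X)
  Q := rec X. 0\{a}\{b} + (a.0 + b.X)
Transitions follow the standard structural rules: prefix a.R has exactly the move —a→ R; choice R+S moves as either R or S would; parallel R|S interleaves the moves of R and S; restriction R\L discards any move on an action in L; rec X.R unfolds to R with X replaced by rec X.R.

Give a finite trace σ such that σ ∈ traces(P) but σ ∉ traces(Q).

aa

LTS(P): 2 reachable states
  u0 = rec X. 0\{a}\{b} + (a.0 + a.X) ⊢ --a--▸ u0, --a--▸ u1
  u1 = 0 ⊢ ·
LTS(Q): 2 reachable states
  v0 = rec X. 0\{a}\{b} + (a.0 + b.X) ⊢ --a--▸ v1, --b--▸ v0
  v1 = 0 ⊢ ·
Trace ⟨aa⟩ through P, begin at {u0}:
  after a @ step 1: {u0, u1}
  after a @ step 2: {u0, u1}
  — P admits the full trace.
Trace ⟨aa⟩ through Q, begin at {v0}:
  after a @ step 1: {v1}
  after a @ step 2: no successor for Q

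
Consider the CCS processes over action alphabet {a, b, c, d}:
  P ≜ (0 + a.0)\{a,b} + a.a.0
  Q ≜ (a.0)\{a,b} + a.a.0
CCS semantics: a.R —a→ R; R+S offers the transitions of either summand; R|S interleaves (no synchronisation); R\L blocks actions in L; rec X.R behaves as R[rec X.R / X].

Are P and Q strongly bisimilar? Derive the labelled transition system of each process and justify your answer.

LTS(P): 3 reachable states
  s0 = (0 + a.0)\{a,b} + a.a.0 has moves =a=> s1
  s1 = a.0 has moves =a=> s2
  s2 = 0 has moves ∅
LTS(Q): 3 reachable states
  t0 = (a.0)\{a,b} + a.a.0 has moves =a=> t1
  t1 = a.0 has moves =a=> t2
  t2 = 0 has moves ∅
Partition-refinement fixed point:
  B0 = {s0, t0}
  B1 = {s1, t1}
  B2 = {s2, t2}
s0 ∈ B0, t0 ∈ B0 → same block

P ~ Q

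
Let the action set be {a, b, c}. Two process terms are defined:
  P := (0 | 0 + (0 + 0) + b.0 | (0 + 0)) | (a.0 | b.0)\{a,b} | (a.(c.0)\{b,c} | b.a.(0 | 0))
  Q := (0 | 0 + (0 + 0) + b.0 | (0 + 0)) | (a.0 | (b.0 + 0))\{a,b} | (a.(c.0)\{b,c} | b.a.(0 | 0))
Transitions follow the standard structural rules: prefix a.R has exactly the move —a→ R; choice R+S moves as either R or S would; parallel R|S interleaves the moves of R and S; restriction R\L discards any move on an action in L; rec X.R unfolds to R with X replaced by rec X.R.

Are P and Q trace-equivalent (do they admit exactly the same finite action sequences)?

trace-equivalent

P's transition system — 12 states:
  s0 = (0 | 0 + (0 + 0) + b.0 | (0 + 0)) | (a.0 | b.0)\{a,b} | (a.(c.0)\{b,c} | b.a.(0 | 0)) | —a→ s1, —b→ s2, —b→ s3
  s1 = (0 | 0 + (0 + 0) + b.0 | (0 + 0)) | (a.0 | b.0)\{a,b} | ((c.0)\{b,c} | b.a.(0 | 0)) | —b→ s4, —b→ s5
  s2 = (0 | 0 + (0 + 0) + b.0 | (0 + 0)) | (a.0 | b.0)\{a,b} | (a.(c.0)\{b,c} | a.(0 | 0)) | —a→ s4, —a→ s6, —b→ s7
  s3 = 0 | (0 + 0) | (a.0 | b.0)\{a,b} | (a.(c.0)\{b,c} | b.a.(0 | 0)) | —a→ s5, —b→ s7
  s4 = (0 | 0 + (0 + 0) + b.0 | (0 + 0)) | (a.0 | b.0)\{a,b} | ((c.0)\{b,c} | a.(0 | 0)) | —a→ s8, —b→ s9
  s5 = 0 | (0 + 0) | (a.0 | b.0)\{a,b} | ((c.0)\{b,c} | b.a.(0 | 0)) | —b→ s9
  s6 = (0 | 0 + (0 + 0) + b.0 | (0 + 0)) | (a.0 | b.0)\{a,b} | (a.(c.0)\{b,c} | (0 | 0)) | —a→ s8, —b→ s10
  s7 = 0 | (0 + 0) | (a.0 | b.0)\{a,b} | (a.(c.0)\{b,c} | a.(0 | 0)) | —a→ s10, —a→ s9
  s8 = (0 | 0 + (0 + 0) + b.0 | (0 + 0)) | (a.0 | b.0)\{a,b} | ((c.0)\{b,c} | (0 | 0)) | —b→ s11
  s9 = 0 | (0 + 0) | (a.0 | b.0)\{a,b} | ((c.0)\{b,c} | a.(0 | 0)) | —a→ s11
  s10 = 0 | (0 + 0) | (a.0 | b.0)\{a,b} | (a.(c.0)\{b,c} | (0 | 0)) | —a→ s11
  s11 = 0 | (0 + 0) | (a.0 | b.0)\{a,b} | ((c.0)\{b,c} | (0 | 0)) | stopped
Q's transition system — 12 states:
  t0 = (0 | 0 + (0 + 0) + b.0 | (0 + 0)) | (a.0 | (b.0 + 0))\{a,b} | (a.(c.0)\{b,c} | b.a.(0 | 0)) | —a→ t1, —b→ t2, —b→ t3
  t1 = (0 | 0 + (0 + 0) + b.0 | (0 + 0)) | (a.0 | (b.0 + 0))\{a,b} | ((c.0)\{b,c} | b.a.(0 | 0)) | —b→ t4, —b→ t5
  t2 = (0 | 0 + (0 + 0) + b.0 | (0 + 0)) | (a.0 | (b.0 + 0))\{a,b} | (a.(c.0)\{b,c} | a.(0 | 0)) | —a→ t4, —a→ t6, —b→ t7
  t3 = 0 | (0 + 0) | (a.0 | (b.0 + 0))\{a,b} | (a.(c.0)\{b,c} | b.a.(0 | 0)) | —a→ t5, —b→ t7
  t4 = (0 | 0 + (0 + 0) + b.0 | (0 + 0)) | (a.0 | (b.0 + 0))\{a,b} | ((c.0)\{b,c} | a.(0 | 0)) | —a→ t8, —b→ t9
  t5 = 0 | (0 + 0) | (a.0 | (b.0 + 0))\{a,b} | ((c.0)\{b,c} | b.a.(0 | 0)) | —b→ t9
  t6 = (0 | 0 + (0 + 0) + b.0 | (0 + 0)) | (a.0 | (b.0 + 0))\{a,b} | (a.(c.0)\{b,c} | (0 | 0)) | —a→ t8, —b→ t10
  t7 = 0 | (0 + 0) | (a.0 | (b.0 + 0))\{a,b} | (a.(c.0)\{b,c} | a.(0 | 0)) | —a→ t10, —a→ t9
  t8 = (0 | 0 + (0 + 0) + b.0 | (0 + 0)) | (a.0 | (b.0 + 0))\{a,b} | ((c.0)\{b,c} | (0 | 0)) | —b→ t11
  t9 = 0 | (0 + 0) | (a.0 | (b.0 + 0))\{a,b} | ((c.0)\{b,c} | a.(0 | 0)) | —a→ t11
  t10 = 0 | (0 + 0) | (a.0 | (b.0 + 0))\{a,b} | (a.(c.0)\{b,c} | (0 | 0)) | —a→ t11
  t11 = 0 | (0 + 0) | (a.0 | (b.0 + 0))\{a,b} | ((c.0)\{b,c} | (0 | 0)) | stopped
Partition-refinement fixed point:
  B0 = {s0, t0}
  B1 = {s3, t3}
  B2 = {s7, t7}
  B3 = {s10, s9, t10, t9}
  B4 = {s11, t11}
  B5 = {s5, t5}
  B6 = {s1, t1}
  B7 = {s4, s6, t4, t6}
  B8 = {s8, t8}
  B9 = {s2, t2}
s0 ∈ B0, t0 ∈ B0 → same block
Bisimilar ⇒ trace-equivalent.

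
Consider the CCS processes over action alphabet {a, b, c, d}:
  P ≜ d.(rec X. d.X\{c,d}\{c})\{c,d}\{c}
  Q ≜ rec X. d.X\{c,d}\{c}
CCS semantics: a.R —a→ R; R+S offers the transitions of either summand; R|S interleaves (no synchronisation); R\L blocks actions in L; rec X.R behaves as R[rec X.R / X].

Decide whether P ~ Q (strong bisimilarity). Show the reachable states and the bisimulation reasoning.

YES

Reachable graph of P (2 states):
  m0 = d.(rec X. d.X\{c,d}\{c})\{c,d}\{c} has moves -d-> m1
  m1 = (rec X. d.X\{c,d}\{c})\{c,d}\{c} has moves (no moves)
Reachable graph of Q (2 states):
  n0 = rec X. d.X\{c,d}\{c} has moves -d-> n1
  n1 = (rec X. d.X\{c,d}\{c})\{c,d}\{c} has moves (no moves)
Coarsest stable partition (strong bisimilarity classes):
  B0 = {m0, n0}
  B1 = {m1, n1}
m0 ∈ B0, n0 ∈ B0 → same block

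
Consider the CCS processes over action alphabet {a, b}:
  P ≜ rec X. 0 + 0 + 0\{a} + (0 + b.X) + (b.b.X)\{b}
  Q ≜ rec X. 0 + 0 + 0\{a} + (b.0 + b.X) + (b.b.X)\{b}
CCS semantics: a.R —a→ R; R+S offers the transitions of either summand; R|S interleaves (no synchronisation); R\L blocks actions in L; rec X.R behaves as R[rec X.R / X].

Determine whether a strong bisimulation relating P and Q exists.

P's transition system — 1 states:
  u0 = rec X. 0 + 0 + 0\{a} + (0 + b.X) + (b.b.X)\{b} | —b→ u0
Q's transition system — 2 states:
  v0 = rec X. 0 + 0 + 0\{a} + (b.0 + b.X) + (b.b.X)\{b} | —b→ v0, —b→ v1
  v1 = 0 | stopped
Partition-refinement fixed point:
  B0 = {u0}
  B1 = {v0}
  B2 = {v1}
u0 ∈ B0, v0 ∈ B1 → different blocks

NO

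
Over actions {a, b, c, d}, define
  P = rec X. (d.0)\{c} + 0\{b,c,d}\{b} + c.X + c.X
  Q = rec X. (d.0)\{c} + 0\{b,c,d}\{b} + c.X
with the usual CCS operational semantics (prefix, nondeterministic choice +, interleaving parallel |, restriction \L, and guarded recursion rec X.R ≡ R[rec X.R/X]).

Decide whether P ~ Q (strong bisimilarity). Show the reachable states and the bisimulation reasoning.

P's transition system — 2 states:
  p0 = rec X. (d.0)\{c} + 0\{b,c,d}\{b} + c.X + c.X | =c=> p0, =d=> p1
  p1 = 0\{c} | (no moves)
Q's transition system — 2 states:
  q0 = rec X. (d.0)\{c} + 0\{b,c,d}\{b} + c.X | =c=> q0, =d=> q1
  q1 = 0\{c} | (no moves)
Partition-refinement fixed point:
  B0 = {p0, q0}
  B1 = {p1, q1}
p0 ∈ B0, q0 ∈ B0 → same block

YES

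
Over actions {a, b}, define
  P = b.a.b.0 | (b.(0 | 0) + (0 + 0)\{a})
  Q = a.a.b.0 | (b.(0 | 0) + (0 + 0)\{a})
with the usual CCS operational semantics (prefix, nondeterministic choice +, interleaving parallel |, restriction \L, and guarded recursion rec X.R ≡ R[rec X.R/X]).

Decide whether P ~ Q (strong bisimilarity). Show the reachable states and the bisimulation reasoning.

P ≁ Q

LTS(P): 8 reachable states
  p0 = b.a.b.0 | (b.(0 | 0) + (0 + 0)\{a}) has moves —b→ p1, —b→ p2
  p1 = a.b.0 | (b.(0 | 0) + (0 + 0)\{a}) has moves —a→ p3, —b→ p4
  p2 = b.a.b.0 | (0 | 0) has moves —b→ p4
  p3 = b.0 | (b.(0 | 0) + (0 + 0)\{a}) has moves —b→ p5, —b→ p6
  p4 = a.b.0 | (0 | 0) has moves —a→ p6
  p5 = 0 | (b.(0 | 0) + (0 + 0)\{a}) has moves —b→ p7
  p6 = b.0 | (0 | 0) has moves —b→ p7
  p7 = 0 | (0 | 0) has moves deadlocked
LTS(Q): 8 reachable states
  q0 = a.a.b.0 | (b.(0 | 0) + (0 + 0)\{a}) has moves —a→ q1, —b→ q2
  q1 = a.b.0 | (b.(0 | 0) + (0 + 0)\{a}) has moves —a→ q3, —b→ q4
  q2 = a.a.b.0 | (0 | 0) has moves —a→ q4
  q3 = b.0 | (b.(0 | 0) + (0 + 0)\{a}) has moves —b→ q5, —b→ q6
  q4 = a.b.0 | (0 | 0) has moves —a→ q6
  q5 = 0 | (b.(0 | 0) + (0 + 0)\{a}) has moves —b→ q7
  q6 = b.0 | (0 | 0) has moves —b→ q7
  q7 = 0 | (0 | 0) has moves deadlocked
Coarsest stable partition (strong bisimilarity classes):
  B0 = {p0}
  B1 = {p1, q1}
  B2 = {p4, q4}
  B3 = {p5, p6, q5, q6}
  B4 = {p7, q7}
  B5 = {p3, q3}
  B6 = {p2}
  B7 = {q0}
  B8 = {q2}
p0 ∈ B0, q0 ∈ B7 → different blocks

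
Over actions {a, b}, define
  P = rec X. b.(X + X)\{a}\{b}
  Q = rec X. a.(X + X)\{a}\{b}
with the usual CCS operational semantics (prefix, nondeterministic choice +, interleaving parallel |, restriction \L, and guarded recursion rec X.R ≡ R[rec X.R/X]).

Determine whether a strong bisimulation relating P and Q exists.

LTS(P): 2 reachable states
  m0 = rec X. b.(X + X)\{a}\{b} :: -b-> m1
  m1 = ((rec X. b.(X + X)\{a}\{b}) + (rec X. b.(X + X)\{a}\{b}))\{a}\{b} :: ·
LTS(Q): 2 reachable states
  n0 = rec X. a.(X + X)\{a}\{b} :: -a-> n1
  n1 = ((rec X. a.(X + X)\{a}\{b}) + (rec X. a.(X + X)\{a}\{b}))\{a}\{b} :: ·
Partition-refinement fixed point:
  B0 = {m0}
  B1 = {m1, n1}
  B2 = {n0}
m0 ∈ B0, n0 ∈ B2 → different blocks

P ≁ Q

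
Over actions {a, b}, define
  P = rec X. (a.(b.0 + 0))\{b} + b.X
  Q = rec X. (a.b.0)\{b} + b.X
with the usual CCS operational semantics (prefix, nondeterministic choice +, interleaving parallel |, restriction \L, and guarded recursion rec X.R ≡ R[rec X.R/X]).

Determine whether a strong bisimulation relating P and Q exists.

P ~ Q

LTS(P): 2 reachable states
  s0 = rec X. (a.(b.0 + 0))\{b} + b.X has moves —a→ s1, —b→ s0
  s1 = (b.0 + 0)\{b} has moves ·
LTS(Q): 2 reachable states
  t0 = rec X. (a.b.0)\{b} + b.X has moves —a→ t1, —b→ t0
  t1 = (b.0)\{b} has moves ·
Bisimilarity quotient blocks:
  B0 = {s0, t0}
  B1 = {s1, t1}
s0 ∈ B0, t0 ∈ B0 → same block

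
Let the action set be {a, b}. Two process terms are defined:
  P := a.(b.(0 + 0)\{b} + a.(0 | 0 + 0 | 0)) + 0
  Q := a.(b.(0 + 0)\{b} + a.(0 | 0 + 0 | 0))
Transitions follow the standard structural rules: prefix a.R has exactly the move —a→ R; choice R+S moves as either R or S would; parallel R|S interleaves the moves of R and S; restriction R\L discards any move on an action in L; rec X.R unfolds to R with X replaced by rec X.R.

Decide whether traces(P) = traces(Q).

traces(P) = traces(Q)

P's transition system — 4 states:
  m0 = a.(b.(0 + 0)\{b} + a.(0 | 0 + 0 | 0)) + 0 → =a=> m1
  m1 = b.(0 + 0)\{b} + a.(0 | 0 + 0 | 0) → =a=> m2, =b=> m3
  m2 = 0 | 0 + 0 | 0 → ·
  m3 = (0 + 0)\{b} → ·
Q's transition system — 4 states:
  n0 = a.(b.(0 + 0)\{b} + a.(0 | 0 + 0 | 0)) → =a=> n1
  n1 = b.(0 + 0)\{b} + a.(0 | 0 + 0 | 0) → =a=> n2, =b=> n3
  n2 = 0 | 0 + 0 | 0 → ·
  n3 = (0 + 0)\{b} → ·
Coarsest stable partition (strong bisimilarity classes):
  B0 = {m0, n0}
  B1 = {m1, n1}
  B2 = {m2, m3, n2, n3}
m0 ∈ B0, n0 ∈ B0 → same block
Bisimilar ⇒ trace-equivalent.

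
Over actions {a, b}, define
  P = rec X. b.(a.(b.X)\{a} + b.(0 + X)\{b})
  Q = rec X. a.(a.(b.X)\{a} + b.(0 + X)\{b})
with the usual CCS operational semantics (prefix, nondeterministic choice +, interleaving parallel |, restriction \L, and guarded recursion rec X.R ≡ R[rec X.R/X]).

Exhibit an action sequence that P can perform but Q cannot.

b

LTS(P): 7 reachable states
  p0 = rec X. b.(a.(b.X)\{a} + b.(0 + X)\{b}) has moves =b=> p1
  p1 = a.(b.(rec X. b.(a.(b.X)\{a} + b.(0 + X)\{b})))\{a} + b.(0 + (rec X. b.(a.(b.X)\{a} + b.(0 + X)\{b})))\{b} has moves =a=> p2, =b=> p3
  p2 = (b.(rec X. b.(a.(b.X)\{a} + b.(0 + X)\{b})))\{a} has moves =b=> p4
  p3 = (0 + (rec X. b.(a.(b.X)\{a} + b.(0 + X)\{b})))\{b} has moves ∅
  p4 = (rec X. b.(a.(b.X)\{a} + b.(0 + X)\{b}))\{a} has moves =b=> p5
  p5 = (a.(b.(rec X. b.(a.(b.X)\{a} + b.(0 + X)\{b})))\{a} + b.(0 + (rec X. b.(a.(b.X)\{a} + b.(0 + X)\{b})))\{b})\{a} has moves =b=> p6
  p6 = (0 + (rec X. b.(a.(b.X)\{a} + b.(0 + X)\{b})))\{b}\{a} has moves ∅
LTS(Q): 7 reachable states
  q0 = rec X. a.(a.(b.X)\{a} + b.(0 + X)\{b}) has moves =a=> q1
  q1 = a.(b.(rec X. a.(a.(b.X)\{a} + b.(0 + X)\{b})))\{a} + b.(0 + (rec X. a.(a.(b.X)\{a} + b.(0 + X)\{b})))\{b} has moves =a=> q2, =b=> q3
  q2 = (b.(rec X. a.(a.(b.X)\{a} + b.(0 + X)\{b})))\{a} has moves =b=> q4
  q3 = (0 + (rec X. a.(a.(b.X)\{a} + b.(0 + X)\{b})))\{b} has moves =a=> q5
  q4 = (rec X. a.(a.(b.X)\{a} + b.(0 + X)\{b}))\{a} has moves ∅
  q5 = (a.(b.(rec X. a.(a.(b.X)\{a} + b.(0 + X)\{b})))\{a} + b.(0 + (rec X. a.(a.(b.X)\{a} + b.(0 + X)\{b})))\{b})\{b} has moves =a=> q6
  q6 = (b.(rec X. a.(a.(b.X)\{a} + b.(0 + X)\{b})))\{a}\{b} has moves ∅
Trace ⟨b⟩ through P, begin at {p0}:
  step 1 (b): {p1}
  P completes σ.
Trace ⟨b⟩ through Q, begin at {q0}:
  step 1 (b): no successor for Q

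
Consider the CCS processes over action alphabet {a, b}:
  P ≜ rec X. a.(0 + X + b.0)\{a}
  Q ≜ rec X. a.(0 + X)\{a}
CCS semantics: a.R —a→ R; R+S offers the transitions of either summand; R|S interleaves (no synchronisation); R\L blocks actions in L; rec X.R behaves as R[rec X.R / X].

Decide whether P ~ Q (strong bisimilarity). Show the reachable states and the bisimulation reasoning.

LTS(P): 3 reachable states
  m0 = rec X. a.(0 + X + b.0)\{a} ⊢ =a=> m1
  m1 = (0 + (rec X. a.(0 + X + b.0)\{a}) + b.0)\{a} ⊢ =b=> m2
  m2 = 0\{a} ⊢ ∅
LTS(Q): 2 reachable states
  n0 = rec X. a.(0 + X)\{a} ⊢ =a=> n1
  n1 = (0 + (rec X. a.(0 + X)\{a}))\{a} ⊢ ∅
Coarsest stable partition (strong bisimilarity classes):
  B0 = {m0}
  B1 = {m1}
  B2 = {m2, n1}
  B3 = {n0}
m0 ∈ B0, n0 ∈ B3 → different blocks

P ≁ Q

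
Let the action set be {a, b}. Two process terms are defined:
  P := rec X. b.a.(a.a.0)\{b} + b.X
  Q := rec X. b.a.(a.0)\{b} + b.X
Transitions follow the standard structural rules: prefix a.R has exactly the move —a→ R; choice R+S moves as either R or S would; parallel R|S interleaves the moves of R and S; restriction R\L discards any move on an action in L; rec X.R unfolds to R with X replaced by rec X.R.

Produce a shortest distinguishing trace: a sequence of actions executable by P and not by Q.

P's transition system — 5 states:
  u0 = rec X. b.a.(a.a.0)\{b} + b.X | =b=> u0, =b=> u1
  u1 = a.(a.a.0)\{b} | =a=> u2
  u2 = (a.a.0)\{b} | =a=> u3
  u3 = (a.0)\{b} | =a=> u4
  u4 = 0\{b} | ∅
Q's transition system — 4 states:
  v0 = rec X. b.a.(a.0)\{b} + b.X | =b=> v0, =b=> v1
  v1 = a.(a.0)\{b} | =a=> v2
  v2 = (a.0)\{b} | =a=> v3
  v3 = 0\{b} | ∅
Run σ = ⟨baaa⟩ on P: start {u0}
  step 1 (b): {u0, u1}
  step 2 (a): {u2}
  step 3 (a): {u3}
  step 4 (a): {u4}
  — P admits the full trace.
Run σ = ⟨baaa⟩ on Q: start {v0}
  step 1 (b): {v0, v1}
  step 2 (a): {v2}
  step 3 (a): {v3}
  step 4 (a): no successor for Q

baaa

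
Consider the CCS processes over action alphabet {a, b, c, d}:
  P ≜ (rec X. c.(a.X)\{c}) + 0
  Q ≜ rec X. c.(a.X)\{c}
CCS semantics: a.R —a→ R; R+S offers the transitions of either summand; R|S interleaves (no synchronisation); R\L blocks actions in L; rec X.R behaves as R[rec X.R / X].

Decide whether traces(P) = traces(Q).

LTS(P): 3 reachable states
  s0 = (rec X. c.(a.X)\{c}) + 0 :: —c→ s1
  s1 = (a.(rec X. c.(a.X)\{c}))\{c} :: —a→ s2
  s2 = (rec X. c.(a.X)\{c})\{c} :: ∅
LTS(Q): 3 reachable states
  t0 = rec X. c.(a.X)\{c} :: —c→ t1
  t1 = (a.(rec X. c.(a.X)\{c}))\{c} :: —a→ t2
  t2 = (rec X. c.(a.X)\{c})\{c} :: ∅
Bisimilarity quotient blocks:
  B0 = {s0, t0}
  B1 = {s1, t1}
  B2 = {s2, t2}
s0 ∈ B0, t0 ∈ B0 → same block
Bisimilar ⇒ trace-equivalent.

trace-equivalent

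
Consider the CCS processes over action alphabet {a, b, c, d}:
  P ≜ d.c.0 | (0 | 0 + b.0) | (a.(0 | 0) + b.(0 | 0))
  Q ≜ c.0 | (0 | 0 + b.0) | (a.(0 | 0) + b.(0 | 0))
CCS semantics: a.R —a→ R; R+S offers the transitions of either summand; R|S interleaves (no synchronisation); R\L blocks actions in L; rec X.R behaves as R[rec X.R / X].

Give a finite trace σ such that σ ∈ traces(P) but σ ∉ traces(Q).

P's transition system — 12 states:
  s0 = d.c.0 | (0 | 0 + b.0) | (a.(0 | 0) + b.(0 | 0)) → --a--▸ s1, --b--▸ s1, --b--▸ s2, --d--▸ s3
  s1 = d.c.0 | (0 | 0 + b.0) | (0 | 0) → --b--▸ s4, --d--▸ s5
  s2 = d.c.0 | 0 | (a.(0 | 0) + b.(0 | 0)) → --a--▸ s4, --b--▸ s4, --d--▸ s6
  s3 = c.0 | (0 | 0 + b.0) | (a.(0 | 0) + b.(0 | 0)) → --a--▸ s5, --b--▸ s5, --b--▸ s6, --c--▸ s7
  s4 = d.c.0 | 0 | (0 | 0) → --d--▸ s8
  s5 = c.0 | (0 | 0 + b.0) | (0 | 0) → --b--▸ s8, --c--▸ s9
  s6 = c.0 | 0 | (a.(0 | 0) + b.(0 | 0)) → --a--▸ s8, --b--▸ s8, --c--▸ s10
  s7 = 0 | (0 | 0 + b.0) | (a.(0 | 0) + b.(0 | 0)) → --a--▸ s9, --b--▸ s10, --b--▸ s9
  s8 = c.0 | 0 | (0 | 0) → --c--▸ s11
  s9 = 0 | (0 | 0 + b.0) | (0 | 0) → --b--▸ s11
  s10 = 0 | 0 | (a.(0 | 0) + b.(0 | 0)) → --a--▸ s11, --b--▸ s11
  s11 = 0 | 0 | (0 | 0) → ·
Q's transition system — 8 states:
  t0 = c.0 | (0 | 0 + b.0) | (a.(0 | 0) + b.(0 | 0)) → --a--▸ t1, --b--▸ t1, --b--▸ t2, --c--▸ t3
  t1 = c.0 | (0 | 0 + b.0) | (0 | 0) → --b--▸ t4, --c--▸ t5
  t2 = c.0 | 0 | (a.(0 | 0) + b.(0 | 0)) → --a--▸ t4, --b--▸ t4, --c--▸ t6
  t3 = 0 | (0 | 0 + b.0) | (a.(0 | 0) + b.(0 | 0)) → --a--▸ t5, --b--▸ t5, --b--▸ t6
  t4 = c.0 | 0 | (0 | 0) → --c--▸ t7
  t5 = 0 | (0 | 0 + b.0) | (0 | 0) → --b--▸ t7
  t6 = 0 | 0 | (a.(0 | 0) + b.(0 | 0)) → --a--▸ t7, --b--▸ t7
  t7 = 0 | 0 | (0 | 0) → ·
Executing d from P (initial set {s0}):
  step 1 (d): {s3}
  P completes σ.
Executing d from Q (initial set {t0}):
  step 1 (d): ∅  — Q cannot continue

d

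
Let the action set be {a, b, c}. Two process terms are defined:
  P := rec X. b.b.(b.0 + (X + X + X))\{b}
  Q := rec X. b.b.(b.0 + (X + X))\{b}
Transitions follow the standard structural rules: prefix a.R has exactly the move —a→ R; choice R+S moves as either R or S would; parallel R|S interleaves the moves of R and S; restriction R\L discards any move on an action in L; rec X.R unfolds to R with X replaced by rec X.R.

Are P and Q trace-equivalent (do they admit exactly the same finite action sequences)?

traces(P) = traces(Q)

P's transition system — 3 states:
  p0 = rec X. b.b.(b.0 + (X + X + X))\{b} → -b-> p1
  p1 = b.(b.0 + ((rec X. b.b.(b.0 + (X + X + X))\{b}) + (rec X. b.b.(b.0 + (X + X + X))\{b}) + (rec X. b.b.(b.0 + (X + X + X))\{b})))\{b} → -b-> p2
  p2 = (b.0 + ((rec X. b.b.(b.0 + (X + X + X))\{b}) + (rec X. b.b.(b.0 + (X + X + X))\{b}) + (rec X. b.b.(b.0 + (X + X + X))\{b})))\{b} → ·
Q's transition system — 3 states:
  q0 = rec X. b.b.(b.0 + (X + X))\{b} → -b-> q1
  q1 = b.(b.0 + ((rec X. b.b.(b.0 + (X + X))\{b}) + (rec X. b.b.(b.0 + (X + X))\{b})))\{b} → -b-> q2
  q2 = (b.0 + ((rec X. b.b.(b.0 + (X + X))\{b}) + (rec X. b.b.(b.0 + (X + X))\{b})))\{b} → ·
Partition-refinement fixed point:
  B0 = {p0, q0}
  B1 = {p1, q1}
  B2 = {p2, q2}
p0 ∈ B0, q0 ∈ B0 → same block
Bisimilar ⇒ trace-equivalent.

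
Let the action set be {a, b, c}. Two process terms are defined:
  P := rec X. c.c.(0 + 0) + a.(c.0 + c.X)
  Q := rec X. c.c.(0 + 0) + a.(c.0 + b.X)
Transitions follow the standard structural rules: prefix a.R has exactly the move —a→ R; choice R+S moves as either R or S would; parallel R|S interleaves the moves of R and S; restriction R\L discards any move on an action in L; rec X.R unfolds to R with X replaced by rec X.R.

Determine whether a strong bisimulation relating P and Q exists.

LTS(P): 5 reachable states
  u0 = rec X. c.c.(0 + 0) + a.(c.0 + c.X) → -a-> u1, -c-> u2
  u1 = c.0 + c.(rec X. c.c.(0 + 0) + a.(c.0 + c.X)) → -c-> u0, -c-> u3
  u2 = c.(0 + 0) → -c-> u4
  u3 = 0 → ∅
  u4 = 0 + 0 → ∅
LTS(Q): 5 reachable states
  v0 = rec X. c.c.(0 + 0) + a.(c.0 + b.X) → -a-> v1, -c-> v2
  v1 = c.0 + b.(rec X. c.c.(0 + 0) + a.(c.0 + b.X)) → -b-> v0, -c-> v3
  v2 = c.(0 + 0) → -c-> v4
  v3 = 0 → ∅
  v4 = 0 + 0 → ∅
Coarsest stable partition (strong bisimilarity classes):
  B0 = {u0}
  B1 = {u1}
  B2 = {u3, u4, v3, v4}
  B3 = {u2, v2}
  B4 = {v0}
  B5 = {v1}
u0 ∈ B0, v0 ∈ B4 → different blocks

NO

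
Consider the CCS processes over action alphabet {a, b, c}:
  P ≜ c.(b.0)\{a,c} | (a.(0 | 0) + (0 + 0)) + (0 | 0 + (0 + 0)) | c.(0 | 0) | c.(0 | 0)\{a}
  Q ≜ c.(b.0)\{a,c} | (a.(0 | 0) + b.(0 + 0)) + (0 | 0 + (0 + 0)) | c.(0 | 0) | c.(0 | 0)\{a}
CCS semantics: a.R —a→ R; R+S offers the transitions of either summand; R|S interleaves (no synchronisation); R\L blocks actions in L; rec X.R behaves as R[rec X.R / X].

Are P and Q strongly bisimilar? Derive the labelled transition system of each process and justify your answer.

LTS(P): 9 reachable states
  s0 = c.(b.0)\{a,c} | (a.(0 | 0) + (0 + 0)) + (0 | 0 + (0 + 0)) | c.(0 | 0) | c.(0 | 0)\{a} | --a--▸ s1, --c--▸ s2, --c--▸ s3, --c--▸ s4
  s1 = c.(b.0)\{a,c} | (0 | 0) | --c--▸ s5
  s2 = (0 | 0 + (0 + 0)) | (0 | 0) | c.(0 | 0)\{a} | --c--▸ s6
  s3 = (0 | 0 + (0 + 0)) | c.(0 | 0) | (0 | 0)\{a} | --c--▸ s6
  s4 = (b.0)\{a,c} | (a.(0 | 0) + (0 + 0)) | --a--▸ s5, --b--▸ s7
  s5 = (b.0)\{a,c} | (0 | 0) | --b--▸ s8
  s6 = (0 | 0 + (0 + 0)) | (0 | 0) | (0 | 0)\{a} | (no moves)
  s7 = 0\{a,c} | (a.(0 | 0) + (0 + 0)) | --a--▸ s8
  s8 = 0\{a,c} | (0 | 0) | (no moves)
LTS(Q): 12 reachable states
  t0 = c.(b.0)\{a,c} | (a.(0 | 0) + b.(0 + 0)) + (0 | 0 + (0 + 0)) | c.(0 | 0) | c.(0 | 0)\{a} | --a--▸ t1, --b--▸ t2, --c--▸ t3, --c--▸ t4, --c--▸ t5
  t1 = c.(b.0)\{a,c} | (0 | 0) | --c--▸ t6
  t2 = c.(b.0)\{a,c} | (0 + 0) | --c--▸ t7
  t3 = (0 | 0 + (0 + 0)) | (0 | 0) | c.(0 | 0)\{a} | --c--▸ t8
  t4 = (0 | 0 + (0 + 0)) | c.(0 | 0) | (0 | 0)\{a} | --c--▸ t8
  t5 = (b.0)\{a,c} | (a.(0 | 0) + b.(0 + 0)) | --a--▸ t6, --b--▸ t7, --b--▸ t9
  t6 = (b.0)\{a,c} | (0 | 0) | --b--▸ t10
  t7 = (b.0)\{a,c} | (0 + 0) | --b--▸ t11
  t8 = (0 | 0 + (0 + 0)) | (0 | 0) | (0 | 0)\{a} | (no moves)
  t9 = 0\{a,c} | (a.(0 | 0) + b.(0 + 0)) | --a--▸ t10, --b--▸ t11
  t10 = 0\{a,c} | (0 | 0) | (no moves)
  t11 = 0\{a,c} | (0 + 0) | (no moves)
Partition-refinement fixed point:
  B0 = {s0}
  B1 = {s4}
  B2 = {s5, t6, t7}
  B3 = {s6, s8, t10, t11, t8}
  B4 = {s7}
  B5 = {s2, s3, t3, t4}
  B6 = {s1, t1, t2}
  B7 = {t0}
  B8 = {t5}
  B9 = {t9}
s0 ∈ B0, t0 ∈ B7 → different blocks

not bisimilar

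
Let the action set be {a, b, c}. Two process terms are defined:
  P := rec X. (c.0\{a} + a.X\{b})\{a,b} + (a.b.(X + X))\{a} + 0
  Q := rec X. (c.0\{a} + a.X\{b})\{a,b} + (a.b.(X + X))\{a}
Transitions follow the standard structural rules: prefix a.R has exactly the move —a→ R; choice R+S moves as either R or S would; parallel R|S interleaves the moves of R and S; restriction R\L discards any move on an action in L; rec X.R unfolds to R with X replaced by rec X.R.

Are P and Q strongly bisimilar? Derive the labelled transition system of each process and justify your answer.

P ~ Q

LTS(P): 2 reachable states
  s0 = rec X. (c.0\{a} + a.X\{b})\{a,b} + (a.b.(X + X))\{a} + 0 :: =c=> s1
  s1 = 0\{a}\{a,b} :: ∅
LTS(Q): 2 reachable states
  t0 = rec X. (c.0\{a} + a.X\{b})\{a,b} + (a.b.(X + X))\{a} :: =c=> t1
  t1 = 0\{a}\{a,b} :: ∅
Partition-refinement fixed point:
  B0 = {s0, t0}
  B1 = {s1, t1}
s0 ∈ B0, t0 ∈ B0 → same block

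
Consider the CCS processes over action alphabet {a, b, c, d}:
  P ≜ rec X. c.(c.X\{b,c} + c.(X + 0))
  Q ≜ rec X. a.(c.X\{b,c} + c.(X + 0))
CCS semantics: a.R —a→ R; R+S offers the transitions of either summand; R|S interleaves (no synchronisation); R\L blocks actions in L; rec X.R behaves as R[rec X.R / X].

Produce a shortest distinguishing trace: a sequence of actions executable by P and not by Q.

P's transition system — 4 states:
  u0 = rec X. c.(c.X\{b,c} + c.(X + 0)) has moves —c→ u1
  u1 = c.(rec X. c.(c.X\{b,c} + c.(X + 0)))\{b,c} + c.((rec X. c.(c.X\{b,c} + c.(X + 0))) + 0) has moves —c→ u2, —c→ u3
  u2 = (rec X. c.(c.X\{b,c} + c.(X + 0))) + 0 has moves —c→ u1
  u3 = (rec X. c.(c.X\{b,c} + c.(X + 0)))\{b,c} has moves stopped
Q's transition system — 5 states:
  v0 = rec X. a.(c.X\{b,c} + c.(X + 0)) has moves —a→ v1
  v1 = c.(rec X. a.(c.X\{b,c} + c.(X + 0)))\{b,c} + c.((rec X. a.(c.X\{b,c} + c.(X + 0))) + 0) has moves —c→ v2, —c→ v3
  v2 = (rec X. a.(c.X\{b,c} + c.(X + 0))) + 0 has moves —a→ v1
  v3 = (rec X. a.(c.X\{b,c} + c.(X + 0)))\{b,c} has moves —a→ v4
  v4 = (c.(rec X. a.(c.X\{b,c} + c.(X + 0)))\{b,c} + c.((rec X. a.(c.X\{b,c} + c.(X + 0))) + 0))\{b,c} has moves stopped
Trace ⟨c⟩ through P, begin at {u0}:
  [1] c ⇒ {u1}
  ✓ P
Trace ⟨c⟩ through Q, begin at {v0}:
  [1] c ⇒ no successor for Q

c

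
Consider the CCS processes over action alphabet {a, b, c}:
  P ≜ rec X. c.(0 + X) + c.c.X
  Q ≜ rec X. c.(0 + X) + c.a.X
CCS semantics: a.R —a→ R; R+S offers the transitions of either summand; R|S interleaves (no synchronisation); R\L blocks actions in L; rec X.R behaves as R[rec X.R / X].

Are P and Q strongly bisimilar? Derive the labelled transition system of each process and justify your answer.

LTS(P): 3 reachable states
  p0 = rec X. c.(0 + X) + c.c.X :: --c--▸ p1, --c--▸ p2
  p1 = 0 + (rec X. c.(0 + X) + c.c.X) :: --c--▸ p1, --c--▸ p2
  p2 = c.(rec X. c.(0 + X) + c.c.X) :: --c--▸ p0
LTS(Q): 3 reachable states
  q0 = rec X. c.(0 + X) + c.a.X :: --c--▸ q1, --c--▸ q2
  q1 = 0 + (rec X. c.(0 + X) + c.a.X) :: --c--▸ q1, --c--▸ q2
  q2 = a.(rec X. c.(0 + X) + c.a.X) :: --a--▸ q0
Bisimilarity quotient blocks:
  B0 = {p0, p1, p2}
  B1 = {q0, q1}
  B2 = {q2}
p0 ∈ B0, q0 ∈ B1 → different blocks

NO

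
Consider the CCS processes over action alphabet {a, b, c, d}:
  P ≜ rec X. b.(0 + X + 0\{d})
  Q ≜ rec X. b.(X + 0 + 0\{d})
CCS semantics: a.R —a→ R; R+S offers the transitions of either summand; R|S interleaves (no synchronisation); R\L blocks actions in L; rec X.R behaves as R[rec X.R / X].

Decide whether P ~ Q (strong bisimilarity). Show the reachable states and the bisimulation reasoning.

LTS(P): 2 reachable states
  p0 = rec X. b.(0 + X + 0\{d}) → --b--▸ p1
  p1 = 0 + (rec X. b.(0 + X + 0\{d})) + 0\{d} → --b--▸ p1
LTS(Q): 2 reachable states
  q0 = rec X. b.(X + 0 + 0\{d}) → --b--▸ q1
  q1 = (rec X. b.(X + 0 + 0\{d})) + 0 + 0\{d} → --b--▸ q1
Bisimilarity quotient blocks:
  B0 = {p0, p1, q0, q1}
p0 ∈ B0, q0 ∈ B0 → same block

bisimilar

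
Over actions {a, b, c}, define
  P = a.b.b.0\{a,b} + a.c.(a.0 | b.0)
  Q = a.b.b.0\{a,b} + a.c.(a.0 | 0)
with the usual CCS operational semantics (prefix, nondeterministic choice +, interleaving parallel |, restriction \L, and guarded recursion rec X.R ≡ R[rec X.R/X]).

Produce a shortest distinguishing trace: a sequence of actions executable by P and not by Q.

acb

P's transition system — 9 states:
  u0 = a.b.b.0\{a,b} + a.c.(a.0 | b.0) has moves —a→ u1, —a→ u2
  u1 = b.b.0\{a,b} has moves —b→ u3
  u2 = c.(a.0 | b.0) has moves —c→ u4
  u3 = b.0\{a,b} has moves —b→ u5
  u4 = a.0 | b.0 has moves —a→ u6, —b→ u7
  u5 = 0\{a,b} has moves ∅
  u6 = 0 | b.0 has moves —b→ u8
  u7 = a.0 | 0 has moves —a→ u8
  u8 = 0 | 0 has moves ∅
Q's transition system — 7 states:
  v0 = a.b.b.0\{a,b} + a.c.(a.0 | 0) has moves —a→ v1, —a→ v2
  v1 = b.b.0\{a,b} has moves —b→ v3
  v2 = c.(a.0 | 0) has moves —c→ v4
  v3 = b.0\{a,b} has moves —b→ v5
  v4 = a.0 | 0 has moves —a→ v6
  v5 = 0\{a,b} has moves ∅
  v6 = 0 | 0 has moves ∅
Trace ⟨acb⟩ through P, begin at {u0}:
  step 1 (a): {u1, u2}
  step 2 (c): {u4}
  step 3 (b): {u7}
  — P admits the full trace.
Trace ⟨acb⟩ through Q, begin at {v0}:
  step 1 (a): {v1, v2}
  step 2 (c): {v4}
  step 3 (b): no successor for Q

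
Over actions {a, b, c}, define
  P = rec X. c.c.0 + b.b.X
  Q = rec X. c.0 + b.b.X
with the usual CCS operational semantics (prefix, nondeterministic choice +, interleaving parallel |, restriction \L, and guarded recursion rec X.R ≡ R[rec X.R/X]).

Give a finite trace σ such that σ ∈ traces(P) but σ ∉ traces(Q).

LTS(P): 4 reachable states
  p0 = rec X. c.c.0 + b.b.X | ··b··> p1, ··c··> p2
  p1 = b.(rec X. c.c.0 + b.b.X) | ··b··> p0
  p2 = c.0 | ··c··> p3
  p3 = 0 | stopped
LTS(Q): 3 reachable states
  q0 = rec X. c.0 + b.b.X | ··b··> q1, ··c··> q2
  q1 = b.(rec X. c.0 + b.b.X) | ··b··> q0
  q2 = 0 | stopped
Run σ = ⟨cc⟩ on P: start {p0}
  [1] c ⇒ {p2}
  [2] c ⇒ {p3}
  P completes σ.
Run σ = ⟨cc⟩ on Q: start {q0}
  [1] c ⇒ {q2}
  [2] c ⇒ no successor for Q

cc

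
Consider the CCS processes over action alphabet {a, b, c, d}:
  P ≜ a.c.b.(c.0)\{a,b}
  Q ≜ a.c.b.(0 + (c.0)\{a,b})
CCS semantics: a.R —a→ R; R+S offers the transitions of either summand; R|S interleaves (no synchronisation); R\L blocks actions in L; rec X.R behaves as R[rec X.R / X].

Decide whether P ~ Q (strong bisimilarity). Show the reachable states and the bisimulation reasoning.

P ~ Q

LTS(P): 5 reachable states
  m0 = a.c.b.(c.0)\{a,b} → --a--▸ m1
  m1 = c.b.(c.0)\{a,b} → --c--▸ m2
  m2 = b.(c.0)\{a,b} → --b--▸ m3
  m3 = (c.0)\{a,b} → --c--▸ m4
  m4 = 0\{a,b} → ·
LTS(Q): 5 reachable states
  n0 = a.c.b.(0 + (c.0)\{a,b}) → --a--▸ n1
  n1 = c.b.(0 + (c.0)\{a,b}) → --c--▸ n2
  n2 = b.(0 + (c.0)\{a,b}) → --b--▸ n3
  n3 = 0 + (c.0)\{a,b} → --c--▸ n4
  n4 = 0\{a,b} → ·
Coarsest stable partition (strong bisimilarity classes):
  B0 = {m0, n0}
  B1 = {m1, n1}
  B2 = {m2, n2}
  B3 = {m3, n3}
  B4 = {m4, n4}
m0 ∈ B0, n0 ∈ B0 → same block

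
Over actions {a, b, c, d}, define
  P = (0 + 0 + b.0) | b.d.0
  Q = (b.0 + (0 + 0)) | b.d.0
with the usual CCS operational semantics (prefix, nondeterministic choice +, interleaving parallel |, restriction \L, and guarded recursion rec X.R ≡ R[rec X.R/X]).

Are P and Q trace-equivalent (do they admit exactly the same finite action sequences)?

traces(P) = traces(Q)

LTS(P): 6 reachable states
  s0 = (0 + 0 + b.0) | b.d.0 ⊢ --b--▸ s1, --b--▸ s2
  s1 = (0 + 0 + b.0) | d.0 ⊢ --b--▸ s3, --d--▸ s4
  s2 = 0 | b.d.0 ⊢ --b--▸ s3
  s3 = 0 | d.0 ⊢ --d--▸ s5
  s4 = (0 + 0 + b.0) | 0 ⊢ --b--▸ s5
  s5 = 0 | 0 ⊢ ∅
LTS(Q): 6 reachable states
  t0 = (b.0 + (0 + 0)) | b.d.0 ⊢ --b--▸ t1, --b--▸ t2
  t1 = (b.0 + (0 + 0)) | d.0 ⊢ --b--▸ t3, --d--▸ t4
  t2 = 0 | b.d.0 ⊢ --b--▸ t3
  t3 = 0 | d.0 ⊢ --d--▸ t5
  t4 = (b.0 + (0 + 0)) | 0 ⊢ --b--▸ t5
  t5 = 0 | 0 ⊢ ∅
Bisimilarity quotient blocks:
  B0 = {s0, t0}
  B1 = {s2, t2}
  B2 = {s3, t3}
  B3 = {s5, t5}
  B4 = {s1, t1}
  B5 = {s4, t4}
s0 ∈ B0, t0 ∈ B0 → same block
Bisimilar ⇒ trace-equivalent.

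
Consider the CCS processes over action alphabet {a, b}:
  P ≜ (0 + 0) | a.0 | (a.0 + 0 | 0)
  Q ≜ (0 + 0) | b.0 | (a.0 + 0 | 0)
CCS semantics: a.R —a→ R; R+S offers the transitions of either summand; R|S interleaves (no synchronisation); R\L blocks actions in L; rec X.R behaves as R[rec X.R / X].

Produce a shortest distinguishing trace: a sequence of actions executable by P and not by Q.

aa

LTS(P): 4 reachable states
  p0 = (0 + 0) | a.0 | (a.0 + 0 | 0) has moves ··a··> p1, ··a··> p2
  p1 = (0 + 0) | 0 | (a.0 + 0 | 0) has moves ··a··> p3
  p2 = (0 + 0) | a.0 | 0 has moves ··a··> p3
  p3 = (0 + 0) | 0 | 0 has moves stopped
LTS(Q): 4 reachable states
  q0 = (0 + 0) | b.0 | (a.0 + 0 | 0) has moves ··a··> q1, ··b··> q2
  q1 = (0 + 0) | b.0 | 0 has moves ··b··> q3
  q2 = (0 + 0) | 0 | (a.0 + 0 | 0) has moves ··a··> q3
  q3 = (0 + 0) | 0 | 0 has moves stopped
Trace ⟨aa⟩ through P, begin at {p0}:
  [1] a ⇒ {p1, p2}
  [2] a ⇒ {p3}
  P completes σ.
Trace ⟨aa⟩ through Q, begin at {q0}:
  [1] a ⇒ {q1}
  [2] a ⇒ ∅ (Q stuck)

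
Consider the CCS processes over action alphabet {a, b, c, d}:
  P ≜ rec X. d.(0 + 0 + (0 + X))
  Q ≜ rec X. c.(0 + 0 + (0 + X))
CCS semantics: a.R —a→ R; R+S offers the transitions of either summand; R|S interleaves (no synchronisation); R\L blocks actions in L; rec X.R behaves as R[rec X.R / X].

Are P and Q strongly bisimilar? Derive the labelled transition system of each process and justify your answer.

not bisimilar

P's transition system — 2 states:
  s0 = rec X. d.(0 + 0 + (0 + X)) :: ··d··> s1
  s1 = 0 + 0 + (0 + (rec X. d.(0 + 0 + (0 + X)))) :: ··d··> s1
Q's transition system — 2 states:
  t0 = rec X. c.(0 + 0 + (0 + X)) :: ··c··> t1
  t1 = 0 + 0 + (0 + (rec X. c.(0 + 0 + (0 + X)))) :: ··c··> t1
Coarsest stable partition (strong bisimilarity classes):
  B0 = {s0, s1}
  B1 = {t0, t1}
s0 ∈ B0, t0 ∈ B1 → different blocks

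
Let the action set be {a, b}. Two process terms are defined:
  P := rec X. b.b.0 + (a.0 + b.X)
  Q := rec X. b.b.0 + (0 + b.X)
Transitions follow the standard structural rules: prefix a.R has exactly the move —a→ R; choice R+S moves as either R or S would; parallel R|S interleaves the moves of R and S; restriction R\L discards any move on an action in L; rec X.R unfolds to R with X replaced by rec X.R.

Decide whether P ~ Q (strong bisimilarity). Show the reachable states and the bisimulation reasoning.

Reachable graph of P (3 states):
  m0 = rec X. b.b.0 + (a.0 + b.X) | =a=> m1, =b=> m0, =b=> m2
  m1 = 0 | deadlocked
  m2 = b.0 | =b=> m1
Reachable graph of Q (3 states):
  n0 = rec X. b.b.0 + (0 + b.X) | =b=> n0, =b=> n1
  n1 = b.0 | =b=> n2
  n2 = 0 | deadlocked
Bisimilarity quotient blocks:
  B0 = {m0}
  B1 = {m1, n2}
  B2 = {m2, n1}
  B3 = {n0}
m0 ∈ B0, n0 ∈ B3 → different blocks

NO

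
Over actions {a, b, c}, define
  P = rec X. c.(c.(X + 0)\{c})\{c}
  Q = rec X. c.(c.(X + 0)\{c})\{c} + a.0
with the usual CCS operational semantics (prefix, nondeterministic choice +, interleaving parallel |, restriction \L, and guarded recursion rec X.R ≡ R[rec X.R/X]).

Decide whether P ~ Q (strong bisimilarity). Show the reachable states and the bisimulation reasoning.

P ≁ Q

Reachable graph of P (2 states):
  u0 = rec X. c.(c.(X + 0)\{c})\{c} ⊢ ··c··> u1
  u1 = (c.((rec X. c.(c.(X + 0)\{c})\{c}) + 0)\{c})\{c} ⊢ ·
Reachable graph of Q (3 states):
  v0 = rec X. c.(c.(X + 0)\{c})\{c} + a.0 ⊢ ··a··> v1, ··c··> v2
  v1 = 0 ⊢ ·
  v2 = (c.((rec X. c.(c.(X + 0)\{c})\{c} + a.0) + 0)\{c})\{c} ⊢ ·
Partition-refinement fixed point:
  B0 = {u0}
  B1 = {u1, v1, v2}
  B2 = {v0}
u0 ∈ B0, v0 ∈ B2 → different blocks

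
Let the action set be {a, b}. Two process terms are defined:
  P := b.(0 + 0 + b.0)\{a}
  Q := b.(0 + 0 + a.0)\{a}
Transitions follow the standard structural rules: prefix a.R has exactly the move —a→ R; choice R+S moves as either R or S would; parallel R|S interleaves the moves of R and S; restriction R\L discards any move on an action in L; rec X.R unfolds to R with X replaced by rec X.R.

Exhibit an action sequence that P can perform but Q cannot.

bb

Reachable graph of P (3 states):
  m0 = b.(0 + 0 + b.0)\{a} | —b→ m1
  m1 = (0 + 0 + b.0)\{a} | —b→ m2
  m2 = 0\{a} | ·
Reachable graph of Q (2 states):
  n0 = b.(0 + 0 + a.0)\{a} | —b→ n1
  n1 = (0 + 0 + a.0)\{a} | ·
Run σ = ⟨bb⟩ on P: start {m0}
  after b @ step 1: {m1}
  after b @ step 2: {m2}
  — P admits the full trace.
Run σ = ⟨bb⟩ on Q: start {n0}
  after b @ step 1: {n1}
  after b @ step 2: no successor for Q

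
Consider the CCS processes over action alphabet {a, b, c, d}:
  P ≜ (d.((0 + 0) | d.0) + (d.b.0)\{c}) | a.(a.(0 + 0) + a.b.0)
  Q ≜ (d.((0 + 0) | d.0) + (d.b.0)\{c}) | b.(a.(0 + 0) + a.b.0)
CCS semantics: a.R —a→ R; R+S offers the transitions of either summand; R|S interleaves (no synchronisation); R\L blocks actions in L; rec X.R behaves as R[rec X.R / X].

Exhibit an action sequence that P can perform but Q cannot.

Reachable graph of P (25 states):
  u0 = (d.((0 + 0) | d.0) + (d.b.0)\{c}) | a.(a.(0 + 0) + a.b.0) has moves --a--▸ u1, --d--▸ u2, --d--▸ u3
  u1 = (d.((0 + 0) | d.0) + (d.b.0)\{c}) | (a.(0 + 0) + a.b.0) has moves --a--▸ u4, --a--▸ u5, --d--▸ u6, --d--▸ u7
  u2 = (0 + 0) | d.0 | a.(a.(0 + 0) + a.b.0) has moves --a--▸ u6, --d--▸ u8
  u3 = (b.0)\{c} | a.(a.(0 + 0) + a.b.0) has moves --a--▸ u7, --b--▸ u9
  u4 = (d.((0 + 0) | d.0) + (d.b.0)\{c}) | (0 + 0) has moves --d--▸ u10, --d--▸ u11
  u5 = (d.((0 + 0) | d.0) + (d.b.0)\{c}) | b.0 has moves --b--▸ u12, --d--▸ u13, --d--▸ u14
  u6 = (0 + 0) | d.0 | (a.(0 + 0) + a.b.0) has moves --a--▸ u10, --a--▸ u13, --d--▸ u15
  u7 = (b.0)\{c} | (a.(0 + 0) + a.b.0) has moves --a--▸ u11, --a--▸ u14, --b--▸ u16
  u8 = (0 + 0) | 0 | a.(a.(0 + 0) + a.b.0) has moves --a--▸ u15
  u9 = 0\{c} | a.(a.(0 + 0) + a.b.0) has moves --a--▸ u16
  u10 = (0 + 0) | d.0 | (0 + 0) has moves --d--▸ u17
  u11 = (b.0)\{c} | (0 + 0) has moves --b--▸ u18
  u12 = (d.((0 + 0) | d.0) + (d.b.0)\{c}) | 0 has moves --d--▸ u19, --d--▸ u20
  u13 = (0 + 0) | d.0 | b.0 has moves --b--▸ u19, --d--▸ u21
  u14 = (b.0)\{c} | b.0 has moves --b--▸ u20, --b--▸ u22
  u15 = (0 + 0) | 0 | (a.(0 + 0) + a.b.0) has moves --a--▸ u17, --a--▸ u21
  u16 = 0\{c} | (a.(0 + 0) + a.b.0) has moves --a--▸ u18, --a--▸ u22
  u17 = (0 + 0) | 0 | (0 + 0) has moves deadlocked
  u18 = 0\{c} | (0 + 0) has moves deadlocked
  u19 = (0 + 0) | d.0 | 0 has moves --d--▸ u23
  u20 = (b.0)\{c} | 0 has moves --b--▸ u24
  u21 = (0 + 0) | 0 | b.0 has moves --b--▸ u23
  u22 = 0\{c} | b.0 has moves --b--▸ u24
  u23 = (0 + 0) | 0 | 0 has moves deadlocked
  u24 = 0\{c} | 0 has moves deadlocked
Reachable graph of Q (25 states):
  v0 = (d.((0 + 0) | d.0) + (d.b.0)\{c}) | b.(a.(0 + 0) + a.b.0) has moves --b--▸ v1, --d--▸ v2, --d--▸ v3
  v1 = (d.((0 + 0) | d.0) + (d.b.0)\{c}) | (a.(0 + 0) + a.b.0) has moves --a--▸ v4, --a--▸ v5, --d--▸ v6, --d--▸ v7
  v2 = (0 + 0) | d.0 | b.(a.(0 + 0) + a.b.0) has moves --b--▸ v6, --d--▸ v8
  v3 = (b.0)\{c} | b.(a.(0 + 0) + a.b.0) has moves --b--▸ v7, --b--▸ v9
  v4 = (d.((0 + 0) | d.0) + (d.b.0)\{c}) | (0 + 0) has moves --d--▸ v10, --d--▸ v11
  v5 = (d.((0 + 0) | d.0) + (d.b.0)\{c}) | b.0 has moves --b--▸ v12, --d--▸ v13, --d--▸ v14
  v6 = (0 + 0) | d.0 | (a.(0 + 0) + a.b.0) has moves --a--▸ v10, --a--▸ v13, --d--▸ v15
  v7 = (b.0)\{c} | (a.(0 + 0) + a.b.0) has moves --a--▸ v11, --a--▸ v14, --b--▸ v16
  v8 = (0 + 0) | 0 | b.(a.(0 + 0) + a.b.0) has moves --b--▸ v15
  v9 = 0\{c} | b.(a.(0 + 0) + a.b.0) has moves --b--▸ v16
  v10 = (0 + 0) | d.0 | (0 + 0) has moves --d--▸ v17
  v11 = (b.0)\{c} | (0 + 0) has moves --b--▸ v18
  v12 = (d.((0 + 0) | d.0) + (d.b.0)\{c}) | 0 has moves --d--▸ v19, --d--▸ v20
  v13 = (0 + 0) | d.0 | b.0 has moves --b--▸ v19, --d--▸ v21
  v14 = (b.0)\{c} | b.0 has moves --b--▸ v20, --b--▸ v22
  v15 = (0 + 0) | 0 | (a.(0 + 0) + a.b.0) has moves --a--▸ v17, --a--▸ v21
  v16 = 0\{c} | (a.(0 + 0) + a.b.0) has moves --a--▸ v18, --a--▸ v22
  v17 = (0 + 0) | 0 | (0 + 0) has moves deadlocked
  v18 = 0\{c} | (0 + 0) has moves deadlocked
  v19 = (0 + 0) | d.0 | 0 has moves --d--▸ v23
  v20 = (b.0)\{c} | 0 has moves --b--▸ v24
  v21 = (0 + 0) | 0 | b.0 has moves --b--▸ v23
  v22 = 0\{c} | b.0 has moves --b--▸ v24
  v23 = (0 + 0) | 0 | 0 has moves deadlocked
  v24 = 0\{c} | 0 has moves deadlocked
Run σ = ⟨a⟩ on P: start {u0}
  step 1 (a): {u1}
  ✓ P
Run σ = ⟨a⟩ on Q: start {v0}
  step 1 (a): ∅ (Q stuck)

a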